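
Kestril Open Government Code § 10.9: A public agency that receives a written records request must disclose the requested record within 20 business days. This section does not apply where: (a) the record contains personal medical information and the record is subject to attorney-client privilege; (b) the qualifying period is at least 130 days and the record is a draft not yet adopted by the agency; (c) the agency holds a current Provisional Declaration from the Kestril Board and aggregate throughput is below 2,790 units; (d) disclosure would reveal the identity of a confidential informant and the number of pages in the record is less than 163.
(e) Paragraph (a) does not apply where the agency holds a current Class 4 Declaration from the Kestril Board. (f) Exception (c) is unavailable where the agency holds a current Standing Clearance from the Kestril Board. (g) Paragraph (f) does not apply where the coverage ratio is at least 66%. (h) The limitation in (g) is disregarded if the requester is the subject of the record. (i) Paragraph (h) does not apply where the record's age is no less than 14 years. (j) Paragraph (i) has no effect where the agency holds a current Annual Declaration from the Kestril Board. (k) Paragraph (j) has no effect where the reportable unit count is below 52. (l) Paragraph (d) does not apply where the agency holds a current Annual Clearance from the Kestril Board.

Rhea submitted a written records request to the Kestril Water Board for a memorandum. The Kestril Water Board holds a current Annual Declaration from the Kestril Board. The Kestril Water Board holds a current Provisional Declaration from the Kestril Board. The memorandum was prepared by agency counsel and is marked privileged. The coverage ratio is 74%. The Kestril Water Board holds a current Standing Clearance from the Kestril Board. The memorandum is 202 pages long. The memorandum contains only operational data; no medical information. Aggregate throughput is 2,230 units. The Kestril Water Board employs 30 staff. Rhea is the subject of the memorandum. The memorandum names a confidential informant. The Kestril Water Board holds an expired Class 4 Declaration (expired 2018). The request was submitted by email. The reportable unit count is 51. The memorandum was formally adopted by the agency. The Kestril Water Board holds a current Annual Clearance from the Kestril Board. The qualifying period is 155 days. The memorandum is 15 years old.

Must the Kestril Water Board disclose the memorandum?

Exception (a) does not apply: the memorandum contains only operational data.
Exception (b) fails — the memorandum has been formally adopted.
Exception (c)'s conditions are all satisfied: a current Provisional Declaration is held; aggregate throughput is 2,230 units, below the 2,790 units limit. Considering the limiting provisions: (f) applies (a current Standing Clearance is held), but is itself disapplied by (g): (g) applies — the coverage ratio is 74%, meeting the 66% threshold. (h) would limit (g) — Rhea is the subject of the memorandum — but (i) sets (h) aside: (i) is triggered — the record's age is 15 years, meeting the 14 years threshold. (j) applies (a current Annual Declaration is held), but is itself disapplied by (k): (k) is triggered — the reportable unit count is 51, below the 52 limit. Exception (c) stands.
Exception (d) fails — the number of pages in the record is 202, not less than 163.

No — exception (c) applies; the Kestril Water Board is not required to disclose the memorandum.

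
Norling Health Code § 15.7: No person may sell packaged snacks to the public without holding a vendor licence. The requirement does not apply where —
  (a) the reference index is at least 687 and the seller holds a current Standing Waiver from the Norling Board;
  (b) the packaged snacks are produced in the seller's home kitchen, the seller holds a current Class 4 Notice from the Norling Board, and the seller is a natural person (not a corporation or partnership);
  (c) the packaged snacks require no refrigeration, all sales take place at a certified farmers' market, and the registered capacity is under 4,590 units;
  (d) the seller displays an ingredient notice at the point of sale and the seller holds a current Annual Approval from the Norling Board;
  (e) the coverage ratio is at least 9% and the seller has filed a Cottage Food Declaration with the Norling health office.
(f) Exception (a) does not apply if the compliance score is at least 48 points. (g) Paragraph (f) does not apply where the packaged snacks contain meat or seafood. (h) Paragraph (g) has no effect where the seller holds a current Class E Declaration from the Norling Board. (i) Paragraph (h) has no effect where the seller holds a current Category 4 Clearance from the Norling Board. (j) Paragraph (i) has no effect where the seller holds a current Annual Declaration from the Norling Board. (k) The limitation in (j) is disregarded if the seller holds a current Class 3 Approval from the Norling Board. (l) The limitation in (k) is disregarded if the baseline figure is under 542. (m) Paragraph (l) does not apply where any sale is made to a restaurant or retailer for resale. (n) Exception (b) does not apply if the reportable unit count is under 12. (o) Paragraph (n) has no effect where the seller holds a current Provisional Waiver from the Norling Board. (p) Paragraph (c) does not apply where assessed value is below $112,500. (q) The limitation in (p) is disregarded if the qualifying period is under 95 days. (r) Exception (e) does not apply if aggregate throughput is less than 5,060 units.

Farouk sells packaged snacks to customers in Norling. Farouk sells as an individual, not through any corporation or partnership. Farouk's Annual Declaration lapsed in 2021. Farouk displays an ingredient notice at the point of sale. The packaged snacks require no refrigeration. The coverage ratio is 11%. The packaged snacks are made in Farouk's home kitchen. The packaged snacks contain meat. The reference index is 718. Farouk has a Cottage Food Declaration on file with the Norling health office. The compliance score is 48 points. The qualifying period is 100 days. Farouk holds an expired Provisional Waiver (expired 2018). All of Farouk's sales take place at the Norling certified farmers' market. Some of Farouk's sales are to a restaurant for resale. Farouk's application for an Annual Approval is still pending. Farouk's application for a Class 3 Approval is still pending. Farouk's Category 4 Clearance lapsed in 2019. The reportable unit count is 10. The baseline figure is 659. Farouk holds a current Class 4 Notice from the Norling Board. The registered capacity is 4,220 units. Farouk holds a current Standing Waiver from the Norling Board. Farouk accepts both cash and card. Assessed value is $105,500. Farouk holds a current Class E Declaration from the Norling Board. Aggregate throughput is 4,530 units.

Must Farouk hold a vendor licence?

All of (a)'s requirements are met (the reference index is 718, meeting the 687 threshold; a current Standing Waiver is held). But: (f) applies — the compliance score is 48 points, meeting the 48 points threshold. (g) would limit (f) — the packaged snacks contain meat — but (h) sets (g) aside: (h) operates against (g): a current Class E Declaration is held. (i), which would lift (h), is not triggered — no current Category 4 Clearance is held. Exception (a) does not apply.
Exception (b) is satisfied on its face — the packaged snacks are home-kitchen produced; a current Class 4 Notice is held; the seller is a natural person. However, paragraphs (n)–(o) must be considered: (n) operates against (b): the reportable unit count is 10, under the 12 limit. (o), which would lift (n), is not engaged — there is no Provisional Waiver in force. So (b) is unavailable.
Exception (c)'s conditions are all satisfied: the packaged snacks are shelf-stable; all sales are at a certified farmers' market; the registered capacity is 4,220 units, under the 4,590 units limit. But applying paragraphs (p)–(q): (p) is triggered — assessed value is $105,500, below the $112,500 limit. (q), which would lift (p), is not engaged — the qualifying period is 100 days, not under 95 days. So (c) is unavailable.
Exception (d) requires that the seller holds a current Annual Approval from the Norling Board; but no current Annual Approval is held, so (d) is unavailable.
Exception (e) is satisfied on its face — the coverage ratio is 11%, meeting the 9% threshold; a Cottage Food Declaration is on file. However, paragraph (r) must be considered: (r) operates — aggregate throughput is 4,530 units, less than the 5,060 units limit. (e) is therefore removed.
Every exception is unavailable, so the rule governs.

Yes — Farouk must hold a vendor licence.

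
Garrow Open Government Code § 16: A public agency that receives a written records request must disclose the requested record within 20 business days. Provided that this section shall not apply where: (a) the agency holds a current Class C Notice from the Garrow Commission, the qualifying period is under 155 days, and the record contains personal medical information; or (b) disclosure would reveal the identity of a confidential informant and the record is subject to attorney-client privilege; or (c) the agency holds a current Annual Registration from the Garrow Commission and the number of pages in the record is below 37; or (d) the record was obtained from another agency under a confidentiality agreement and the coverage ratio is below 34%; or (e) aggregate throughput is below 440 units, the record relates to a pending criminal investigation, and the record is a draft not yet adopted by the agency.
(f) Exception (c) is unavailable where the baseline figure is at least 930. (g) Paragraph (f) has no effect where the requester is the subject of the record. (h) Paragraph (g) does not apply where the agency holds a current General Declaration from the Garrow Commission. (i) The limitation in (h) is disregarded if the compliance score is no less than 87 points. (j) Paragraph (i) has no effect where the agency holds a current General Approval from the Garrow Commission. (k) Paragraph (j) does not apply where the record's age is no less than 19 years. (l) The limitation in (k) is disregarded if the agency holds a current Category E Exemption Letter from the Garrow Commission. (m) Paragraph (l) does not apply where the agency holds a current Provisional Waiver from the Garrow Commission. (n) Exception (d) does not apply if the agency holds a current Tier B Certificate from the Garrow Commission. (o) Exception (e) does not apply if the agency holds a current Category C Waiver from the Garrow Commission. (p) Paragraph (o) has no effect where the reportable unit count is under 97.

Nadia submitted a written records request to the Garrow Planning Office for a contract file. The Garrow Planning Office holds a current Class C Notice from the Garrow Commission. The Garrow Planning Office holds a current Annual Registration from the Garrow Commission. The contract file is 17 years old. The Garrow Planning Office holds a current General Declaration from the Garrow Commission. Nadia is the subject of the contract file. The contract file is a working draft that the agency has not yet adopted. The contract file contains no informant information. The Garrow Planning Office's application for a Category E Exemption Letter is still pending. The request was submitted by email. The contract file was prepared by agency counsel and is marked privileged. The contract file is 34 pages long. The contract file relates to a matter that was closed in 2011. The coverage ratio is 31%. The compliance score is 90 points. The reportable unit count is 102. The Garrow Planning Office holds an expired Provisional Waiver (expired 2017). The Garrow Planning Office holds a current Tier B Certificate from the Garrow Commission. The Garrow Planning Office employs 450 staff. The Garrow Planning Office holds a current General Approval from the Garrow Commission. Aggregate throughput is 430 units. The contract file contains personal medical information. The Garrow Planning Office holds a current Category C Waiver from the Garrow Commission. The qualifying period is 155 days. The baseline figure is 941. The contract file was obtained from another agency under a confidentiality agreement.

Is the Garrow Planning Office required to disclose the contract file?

Exception (a) fails — the qualifying period is 155 days, not under 155 days.
Exception (b) requires that disclosure would reveal the identity of a confidential informant; but the contract file contains no informant information, so (b) is unavailable.
Exception (c): a current Annual Registration is held; the number of pages in the record is 34, below the 37 limit — every condition holds. But: (f) is engaged — the baseline figure is 941, meeting the 930 threshold. (g) is triggered (Nadia is the subject of the contract file), but is set aside by (h): (h) operates against (g): a current General Declaration is held. (i) is triggered (the compliance score is 90 points, meeting the 87 points threshold), but is set aside by (j): (j) applies — a current General Approval is held. (k), which would lift (j), is not engaged — the record's age is 17 years, short of 19 years. (c) is therefore removed.
Exception (d) is satisfied on its face — the contract file was obtained under a confidentiality agreement; the coverage ratio is 31%, below the 34% limit. Turning to paragraph (n): (n) operates against (d): a current Tier B Certificate is held. (d) is therefore removed.
Exception (e) requires that the record relates to a pending criminal investigation; but the contract file relates to a closed matter, so (e) is unavailable.
Every exception is unavailable, so the rule governs.

Yes — the Garrow Planning Office must disclose the contract file.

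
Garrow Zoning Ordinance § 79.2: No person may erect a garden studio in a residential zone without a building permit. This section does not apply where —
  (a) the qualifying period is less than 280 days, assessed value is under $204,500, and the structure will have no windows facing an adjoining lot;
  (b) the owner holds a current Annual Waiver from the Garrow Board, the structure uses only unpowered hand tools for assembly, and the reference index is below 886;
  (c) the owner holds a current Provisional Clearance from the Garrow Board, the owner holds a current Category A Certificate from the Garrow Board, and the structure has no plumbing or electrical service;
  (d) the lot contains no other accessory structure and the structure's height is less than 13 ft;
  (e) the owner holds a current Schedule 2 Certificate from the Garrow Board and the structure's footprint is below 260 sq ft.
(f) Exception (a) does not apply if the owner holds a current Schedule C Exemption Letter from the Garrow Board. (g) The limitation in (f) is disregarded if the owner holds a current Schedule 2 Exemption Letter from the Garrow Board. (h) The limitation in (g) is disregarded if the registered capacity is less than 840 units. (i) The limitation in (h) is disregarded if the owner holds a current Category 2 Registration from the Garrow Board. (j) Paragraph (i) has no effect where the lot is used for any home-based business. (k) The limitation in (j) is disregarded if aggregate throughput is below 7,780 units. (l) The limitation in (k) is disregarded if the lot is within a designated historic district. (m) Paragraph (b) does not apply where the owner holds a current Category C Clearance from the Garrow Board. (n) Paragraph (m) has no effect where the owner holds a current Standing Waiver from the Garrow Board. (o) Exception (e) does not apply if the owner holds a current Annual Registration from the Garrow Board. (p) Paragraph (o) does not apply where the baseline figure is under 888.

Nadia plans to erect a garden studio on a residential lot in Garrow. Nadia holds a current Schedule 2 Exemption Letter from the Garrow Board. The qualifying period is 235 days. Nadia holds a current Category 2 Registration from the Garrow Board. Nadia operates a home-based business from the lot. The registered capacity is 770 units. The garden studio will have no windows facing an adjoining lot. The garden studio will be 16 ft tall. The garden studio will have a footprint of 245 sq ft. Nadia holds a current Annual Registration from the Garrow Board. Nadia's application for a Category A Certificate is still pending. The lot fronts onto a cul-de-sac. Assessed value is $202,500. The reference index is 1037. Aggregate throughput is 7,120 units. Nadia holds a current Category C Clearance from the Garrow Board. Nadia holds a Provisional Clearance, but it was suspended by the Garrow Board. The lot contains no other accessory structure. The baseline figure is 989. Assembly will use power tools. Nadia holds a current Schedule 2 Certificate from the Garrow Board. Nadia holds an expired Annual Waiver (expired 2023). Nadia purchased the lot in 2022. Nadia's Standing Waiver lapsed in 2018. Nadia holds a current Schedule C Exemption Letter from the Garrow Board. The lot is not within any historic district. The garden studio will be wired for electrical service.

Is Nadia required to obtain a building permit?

All of (a)'s requirements are met (the qualifying period is 235 days, less than the 280 days limit; assessed value is $202,500, under the $204,500 limit; no windows face an adjoining lot). As to paragraphs (f)–(l): (f) operates (a current Schedule C Exemption Letter is held), but is overridden by (g): (g) operates against (f): a current Schedule 2 Exemption Letter is held. (h) is triggered (the registered capacity is 770 units, less than the 840 units limit), but is displaced by (i): (i) operates against (h): a current Category 2 Registration is held. (j) applies (a home-based business operates on the lot), but yields to (k): (k) is engaged — aggregate throughput is 7,120 units, below the 7,780 units limit. (l), which would lift (k), is not engaged — the lot is not in a historic district. So (a) applies.
Exception (b) fails — the Annual Waiver is not current.
Exception (c) does not apply: no current Provisional Clearance is held.
Exception (d) requires that the structure's height is less than 13 ft; but the structure's height is 16 ft, not less than 13 ft, so (d) is unavailable.
Exception (e)'s conditions are all satisfied: a current Schedule 2 Certificate is held; the structure's footprint is 245 sq ft, below the 260 sq ft limit. But: (o) is engaged — a current Annual Registration is held. (p) is not triggered (the baseline figure is 989, not under 888), so (o) stands. (e) is therefore removed.

No — exception (a) applies; Nadia does not need a building permit.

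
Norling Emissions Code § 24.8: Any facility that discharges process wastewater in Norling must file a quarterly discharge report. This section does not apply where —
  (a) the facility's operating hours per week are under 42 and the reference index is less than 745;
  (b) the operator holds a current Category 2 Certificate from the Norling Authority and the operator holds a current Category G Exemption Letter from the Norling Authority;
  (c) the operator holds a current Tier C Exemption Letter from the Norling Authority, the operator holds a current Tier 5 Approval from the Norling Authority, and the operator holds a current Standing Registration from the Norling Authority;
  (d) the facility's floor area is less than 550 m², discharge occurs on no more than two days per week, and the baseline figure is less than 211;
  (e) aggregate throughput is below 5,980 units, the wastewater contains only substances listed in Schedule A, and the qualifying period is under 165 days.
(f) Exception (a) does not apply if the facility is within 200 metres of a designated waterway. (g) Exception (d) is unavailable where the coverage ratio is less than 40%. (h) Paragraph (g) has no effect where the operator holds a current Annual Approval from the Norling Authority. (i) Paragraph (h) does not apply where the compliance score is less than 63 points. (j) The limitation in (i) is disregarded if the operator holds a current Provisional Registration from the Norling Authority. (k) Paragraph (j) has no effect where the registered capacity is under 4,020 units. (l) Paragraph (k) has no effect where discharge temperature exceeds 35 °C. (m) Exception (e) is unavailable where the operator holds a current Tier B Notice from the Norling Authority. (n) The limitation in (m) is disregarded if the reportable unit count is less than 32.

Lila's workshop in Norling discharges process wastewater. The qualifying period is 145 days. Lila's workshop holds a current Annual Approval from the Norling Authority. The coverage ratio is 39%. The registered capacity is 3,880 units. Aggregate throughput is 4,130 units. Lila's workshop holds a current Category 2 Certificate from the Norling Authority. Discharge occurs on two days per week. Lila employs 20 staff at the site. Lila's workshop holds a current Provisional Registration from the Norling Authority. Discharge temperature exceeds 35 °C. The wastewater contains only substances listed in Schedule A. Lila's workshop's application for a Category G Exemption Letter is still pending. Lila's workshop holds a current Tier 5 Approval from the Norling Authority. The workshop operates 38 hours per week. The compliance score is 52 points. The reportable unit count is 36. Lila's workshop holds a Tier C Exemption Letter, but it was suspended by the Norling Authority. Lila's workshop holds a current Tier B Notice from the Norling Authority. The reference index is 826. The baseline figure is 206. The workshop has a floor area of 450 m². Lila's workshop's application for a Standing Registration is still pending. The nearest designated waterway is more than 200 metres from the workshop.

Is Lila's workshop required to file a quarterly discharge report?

Exception (a) fails — the reference index is 826, not less than 745.
Exception (b) does not apply: there is no Category G Exemption Letter in force.
Exception (c) fails — the Tier C Exemption Letter is not current.
Exception (d): the facility's floor area is 450 m², less than the 550 m² limit; discharge occurs on no more than two days per week; the baseline figure is 206, less than the 211 limit — every condition holds. Under paragraphs (g)–(l): (g) would limit (d) — the coverage ratio is 39%, less than the 40% limit — but (h) sets (g) aside: (h) operates against (g): a current Annual Approval is held. (i) would limit (h) — the compliance score is 52 points, less than the 63 points limit — but (j) sets (i) aside: (j) operates against (i): a current Provisional Registration is held. (k) would limit (j) — the registered capacity is 3,880 units, under the 4,020 units limit — but (l) sets (k) aside: (l) operates — discharge temperature exceeds 35 °C. Exception (d) stands.
Exception (e): aggregate throughput is 4,130 units, below the 5,980 units limit; the wastewater is Schedule-A-only; the qualifying period is 145 days, under the 165 days limit — every condition holds. But: (m) operates against (e): a current Tier B Notice is held. (n) does not operate here (the reportable unit count is 36, not less than 32), so (m) stands. Exception (e) does not apply.

No — exception (d) applies; Lila's workshop is not required to file a quarterly discharge report.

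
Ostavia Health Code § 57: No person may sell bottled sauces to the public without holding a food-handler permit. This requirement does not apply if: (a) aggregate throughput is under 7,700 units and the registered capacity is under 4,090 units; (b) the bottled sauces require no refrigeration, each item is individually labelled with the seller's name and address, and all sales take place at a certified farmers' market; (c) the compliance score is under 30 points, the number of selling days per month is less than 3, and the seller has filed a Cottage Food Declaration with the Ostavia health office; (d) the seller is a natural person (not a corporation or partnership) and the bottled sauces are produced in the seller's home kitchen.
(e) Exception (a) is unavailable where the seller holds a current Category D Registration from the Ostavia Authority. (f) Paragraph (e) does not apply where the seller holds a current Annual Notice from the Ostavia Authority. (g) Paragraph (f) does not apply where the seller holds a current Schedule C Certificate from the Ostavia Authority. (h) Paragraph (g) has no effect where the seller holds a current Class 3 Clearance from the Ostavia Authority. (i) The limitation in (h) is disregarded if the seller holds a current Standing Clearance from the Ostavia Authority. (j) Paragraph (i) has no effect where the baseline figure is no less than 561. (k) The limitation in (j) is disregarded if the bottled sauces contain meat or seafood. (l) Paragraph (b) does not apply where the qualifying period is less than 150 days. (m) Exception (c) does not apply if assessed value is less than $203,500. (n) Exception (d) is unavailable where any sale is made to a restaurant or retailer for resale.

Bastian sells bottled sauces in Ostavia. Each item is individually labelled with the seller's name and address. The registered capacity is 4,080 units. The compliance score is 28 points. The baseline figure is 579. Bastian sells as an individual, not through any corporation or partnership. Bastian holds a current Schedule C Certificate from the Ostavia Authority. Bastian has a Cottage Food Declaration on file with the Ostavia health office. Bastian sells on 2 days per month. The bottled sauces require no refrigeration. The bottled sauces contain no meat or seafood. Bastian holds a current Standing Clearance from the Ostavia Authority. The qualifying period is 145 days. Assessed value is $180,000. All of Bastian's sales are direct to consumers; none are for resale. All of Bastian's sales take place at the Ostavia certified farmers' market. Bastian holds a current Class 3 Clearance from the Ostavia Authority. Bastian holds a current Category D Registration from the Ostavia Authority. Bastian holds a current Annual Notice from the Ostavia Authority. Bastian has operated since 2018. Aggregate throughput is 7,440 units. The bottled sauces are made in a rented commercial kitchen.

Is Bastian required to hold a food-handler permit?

No — exception (a) applies; Bastian is not required to hold a food-handler permit.

Exception (a): aggregate throughput is 7,440 units, under the 7,700 units limit; the registered capacity is 4,080 units, under the 4,090 units limit — every condition holds. As to paragraphs (e)–(k): (e) would limit (a) — a current Category D Registration is held — but (f) sets (e) aside: (f) operates — a current Annual Notice is held. (g) operates (a current Schedule C Certificate is held), but is displaced by (h): (h) operates — a current Class 3 Clearance is held. (i) would limit (h) — a current Standing Clearance is held — but (j) sets (i) aside: (j) operates against (i): the baseline figure is 579, meeting the 561 threshold. (k), which would lift (j), is inapplicable — the bottled sauces contain no meat or seafood. Exception (a) stands.
Exception (b) is satisfied on its face — the bottled sauces are shelf-stable; items are individually labelled; all sales are at a certified farmers' market. But: (l) is triggered — the qualifying period is 145 days, less than the 150 days limit. Exception (b) does not apply.
Exception (c): the compliance score is 28 points, under the 30 points limit; the number of selling days per month is 2, less than the 3 limit; a Cottage Food Declaration is on file — every condition holds. Turning to paragraph (m): (m) operates against (c): assessed value is $180,000, less than the $203,500 limit. (c) is therefore removed.
Exception (d) fails — the bottled sauces are made in a commercial kitchen, not a home kitchen.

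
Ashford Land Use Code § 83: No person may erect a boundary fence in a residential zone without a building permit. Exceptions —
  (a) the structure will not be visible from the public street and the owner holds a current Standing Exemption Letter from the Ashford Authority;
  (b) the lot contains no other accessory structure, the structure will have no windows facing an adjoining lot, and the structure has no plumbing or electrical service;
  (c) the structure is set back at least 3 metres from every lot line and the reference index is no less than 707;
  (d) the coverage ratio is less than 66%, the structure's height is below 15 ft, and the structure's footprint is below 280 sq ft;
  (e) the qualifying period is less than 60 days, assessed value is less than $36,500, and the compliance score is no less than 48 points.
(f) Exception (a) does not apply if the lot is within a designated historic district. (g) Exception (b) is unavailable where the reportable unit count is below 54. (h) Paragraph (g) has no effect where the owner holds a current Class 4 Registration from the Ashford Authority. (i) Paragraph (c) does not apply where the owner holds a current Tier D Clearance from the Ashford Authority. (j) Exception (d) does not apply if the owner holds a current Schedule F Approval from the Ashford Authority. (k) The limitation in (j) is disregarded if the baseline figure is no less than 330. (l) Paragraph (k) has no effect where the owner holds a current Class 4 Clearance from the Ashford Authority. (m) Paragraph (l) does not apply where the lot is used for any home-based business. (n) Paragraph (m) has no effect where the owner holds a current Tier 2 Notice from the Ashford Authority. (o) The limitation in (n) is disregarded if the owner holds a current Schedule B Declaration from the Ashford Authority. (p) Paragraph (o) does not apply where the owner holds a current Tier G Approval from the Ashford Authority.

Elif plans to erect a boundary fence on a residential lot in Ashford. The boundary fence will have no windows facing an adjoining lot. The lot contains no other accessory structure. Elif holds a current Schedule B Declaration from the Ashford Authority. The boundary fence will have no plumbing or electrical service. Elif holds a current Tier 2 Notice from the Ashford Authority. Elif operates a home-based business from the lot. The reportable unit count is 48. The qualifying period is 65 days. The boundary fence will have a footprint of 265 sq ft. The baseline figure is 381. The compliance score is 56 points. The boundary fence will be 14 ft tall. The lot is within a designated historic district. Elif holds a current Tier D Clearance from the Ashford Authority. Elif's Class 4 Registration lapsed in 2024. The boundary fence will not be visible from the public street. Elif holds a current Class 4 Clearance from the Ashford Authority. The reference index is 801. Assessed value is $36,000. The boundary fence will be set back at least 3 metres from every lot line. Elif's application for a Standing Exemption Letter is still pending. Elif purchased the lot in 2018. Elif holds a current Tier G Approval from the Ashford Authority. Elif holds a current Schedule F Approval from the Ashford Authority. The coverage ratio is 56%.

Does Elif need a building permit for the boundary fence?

Yes — Elif must obtain a building permit.

Exception (a) does not apply: no current Standing Exemption Letter is held.
Exception (b) is satisfied on its face — the lot has no other accessory structure; no windows face an adjoining lot; there is no plumbing or electrical service. But: (g) applies — the reportable unit count is 48, below the 54 limit. (h), which would lift (g), does not operate here — there is no Class 4 Registration in force. So (b) is unavailable.
Exception (c)'s conditions are all satisfied: the setback is at least 3 m on every side; the reference index is 801, meeting the 707 threshold. But applying paragraph (i): (i) applies — a current Tier D Clearance is held. (c) is therefore removed.
Exception (d): the coverage ratio is 56%, less than the 66% limit; the structure's height is 14 ft, below the 15 ft limit; the structure's footprint is 265 sq ft, below the 280 sq ft limit — every condition holds. But applying paragraphs (j)–(p): (j) operates — a current Schedule F Approval is held. (k) operates (the baseline figure is 381, meeting the 330 threshold), but is set aside by (l): (l) operates against (k): a current Class 4 Clearance is held. (m) applies (a home-based business operates on the lot), but is displaced by (n): (n) operates — a current Tier 2 Notice is held. (o) would limit (n) — a current Schedule B Declaration is held — but (p) sets (o) aside: (p) operates against (o): a current Tier G Approval is held. (d) is therefore removed.
Exception (e) requires that the qualifying period is less than 60 days; but the qualifying period is 65 days, not less than 60 days, so (e) is unavailable.
No exception displaces § 83.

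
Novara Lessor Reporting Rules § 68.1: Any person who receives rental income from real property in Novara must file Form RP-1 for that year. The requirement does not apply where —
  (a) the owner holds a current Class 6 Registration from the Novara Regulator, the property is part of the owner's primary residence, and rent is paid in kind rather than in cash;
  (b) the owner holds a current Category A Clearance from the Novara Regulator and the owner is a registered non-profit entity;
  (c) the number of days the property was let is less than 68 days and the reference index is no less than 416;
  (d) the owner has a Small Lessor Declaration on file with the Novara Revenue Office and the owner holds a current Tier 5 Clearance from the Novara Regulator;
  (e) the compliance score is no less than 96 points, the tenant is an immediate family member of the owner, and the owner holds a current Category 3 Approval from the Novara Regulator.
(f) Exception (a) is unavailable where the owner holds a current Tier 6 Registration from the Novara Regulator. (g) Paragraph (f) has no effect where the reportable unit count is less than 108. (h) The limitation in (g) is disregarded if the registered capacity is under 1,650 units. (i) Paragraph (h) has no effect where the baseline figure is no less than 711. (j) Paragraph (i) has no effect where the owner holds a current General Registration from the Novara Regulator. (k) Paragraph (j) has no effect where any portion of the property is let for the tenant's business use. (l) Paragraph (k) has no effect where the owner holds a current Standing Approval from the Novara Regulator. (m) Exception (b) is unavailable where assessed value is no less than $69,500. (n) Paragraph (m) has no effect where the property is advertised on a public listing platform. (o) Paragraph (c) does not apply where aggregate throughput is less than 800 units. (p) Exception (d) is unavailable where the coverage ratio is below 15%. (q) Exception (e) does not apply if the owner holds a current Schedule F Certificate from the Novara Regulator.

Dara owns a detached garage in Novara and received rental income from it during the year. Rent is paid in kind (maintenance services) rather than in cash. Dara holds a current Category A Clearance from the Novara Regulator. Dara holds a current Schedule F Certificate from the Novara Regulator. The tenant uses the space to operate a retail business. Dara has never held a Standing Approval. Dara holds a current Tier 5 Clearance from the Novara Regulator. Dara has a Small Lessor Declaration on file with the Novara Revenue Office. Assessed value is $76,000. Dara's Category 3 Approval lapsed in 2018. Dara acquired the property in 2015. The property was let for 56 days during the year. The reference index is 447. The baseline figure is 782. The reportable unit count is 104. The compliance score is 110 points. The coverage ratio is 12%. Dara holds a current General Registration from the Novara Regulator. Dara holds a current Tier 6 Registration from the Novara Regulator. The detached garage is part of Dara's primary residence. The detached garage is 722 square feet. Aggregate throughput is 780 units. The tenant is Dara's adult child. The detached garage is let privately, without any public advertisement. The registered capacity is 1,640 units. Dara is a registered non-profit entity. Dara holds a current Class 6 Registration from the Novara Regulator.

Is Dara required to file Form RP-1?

Exception (a)'s conditions are all satisfied: a current Class 6 Registration is held; the detached garage is part of the primary residence; rent is paid in kind. Under paragraphs (f)–(l): (f) applies (a current Tier 6 Registration is held), but is displaced by (g): (g) operates against (f): the reportable unit count is 104, less than the 108 limit. (h) is engaged (the registered capacity is 1,640 units, under the 1,650 units limit), but is overridden by (i): (i) operates against (h): the baseline figure is 782, meeting the 711 threshold. (j) is triggered (a current General Registration is held), but is itself disapplied by (k): (k) operates against (j): the space is let for business use. (l) does not operate here (there is no Standing Approval in force), so (k) stands. So (a) applies.
Exception (b)'s conditions are all satisfied: a current Category A Clearance is held; Dara is a registered non-profit. But applying paragraphs (m)–(n): (m) operates against (b): assessed value is $76,000, meeting the $69,500 threshold. (n) is inapplicable (the property is let privately without advertisement), so (m) stands. So (b) is unavailable.
Exception (c): the number of days the property was let is 56 days, less than the 68 days limit; the reference index is 447, meeting the 416 threshold — every condition holds. However, paragraph (o) must be considered: (o) operates against (c): aggregate throughput is 780 units, less than the 800 units limit. (c) is therefore removed.
Exception (d)'s conditions are all satisfied: a Small Lessor Declaration is on file; a current Tier 5 Clearance is held. But applying paragraph (p): (p) operates against (d): the coverage ratio is 12%, below the 15% limit. (d) is therefore removed.
Exception (e) requires that the owner holds a current Category 3 Approval from the Novara Regulator; but no current Category 3 Approval is held, so (e) is unavailable.

No — exception (a) applies; Dara is not required to file Form RP-1.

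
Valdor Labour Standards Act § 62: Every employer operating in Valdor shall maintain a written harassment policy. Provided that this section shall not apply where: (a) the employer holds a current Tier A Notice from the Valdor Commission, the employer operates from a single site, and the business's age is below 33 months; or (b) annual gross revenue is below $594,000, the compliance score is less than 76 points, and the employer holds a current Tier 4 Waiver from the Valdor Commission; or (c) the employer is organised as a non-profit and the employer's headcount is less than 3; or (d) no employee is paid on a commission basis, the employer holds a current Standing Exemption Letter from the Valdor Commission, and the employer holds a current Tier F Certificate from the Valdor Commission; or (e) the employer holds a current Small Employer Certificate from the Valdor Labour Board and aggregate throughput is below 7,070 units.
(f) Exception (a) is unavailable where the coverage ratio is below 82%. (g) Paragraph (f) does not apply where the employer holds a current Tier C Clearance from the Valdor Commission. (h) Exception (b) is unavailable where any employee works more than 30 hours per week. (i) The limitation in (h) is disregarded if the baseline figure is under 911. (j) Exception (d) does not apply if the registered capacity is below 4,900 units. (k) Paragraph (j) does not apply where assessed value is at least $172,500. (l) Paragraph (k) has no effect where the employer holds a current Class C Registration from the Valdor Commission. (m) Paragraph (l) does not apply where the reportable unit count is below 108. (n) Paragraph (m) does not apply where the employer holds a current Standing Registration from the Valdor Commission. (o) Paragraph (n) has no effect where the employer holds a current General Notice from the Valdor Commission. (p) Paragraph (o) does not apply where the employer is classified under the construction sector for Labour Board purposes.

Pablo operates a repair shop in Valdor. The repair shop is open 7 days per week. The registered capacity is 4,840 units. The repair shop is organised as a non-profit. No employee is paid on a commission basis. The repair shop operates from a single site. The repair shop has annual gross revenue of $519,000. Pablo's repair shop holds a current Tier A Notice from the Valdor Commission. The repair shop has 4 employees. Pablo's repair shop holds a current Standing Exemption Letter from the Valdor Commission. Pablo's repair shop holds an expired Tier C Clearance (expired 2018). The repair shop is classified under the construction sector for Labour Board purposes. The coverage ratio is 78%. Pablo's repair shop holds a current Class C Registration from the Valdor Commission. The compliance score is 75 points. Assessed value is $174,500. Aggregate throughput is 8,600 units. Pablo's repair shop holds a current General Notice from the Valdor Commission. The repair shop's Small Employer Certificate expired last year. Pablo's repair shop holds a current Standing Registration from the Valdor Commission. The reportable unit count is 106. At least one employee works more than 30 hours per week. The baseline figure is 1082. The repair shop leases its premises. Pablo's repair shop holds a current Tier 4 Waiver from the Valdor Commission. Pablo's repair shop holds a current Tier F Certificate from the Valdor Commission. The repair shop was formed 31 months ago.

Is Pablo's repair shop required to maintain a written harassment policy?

Yes — Pablo's repair shop must maintain a written harassment policy.

Exception (a) is satisfied on its face — a current Tier A Notice is held; the employer operates from a single site; the business's age is 31 months, below the 33 months limit. However, paragraphs (f)–(g) must be considered: (f) is triggered — the coverage ratio is 78%, below the 82% limit. (g), which would lift (f), is not engaged — no current Tier C Clearance is held. So (a) is unavailable.
Exception (b) is satisfied on its face — annual gross revenue is $519,000, below the $594,000 limit; the compliance score is 75 points, less than the 76 points limit; a current Tier 4 Waiver is held. But: (h) operates against (b): at least one employee exceeds 30 hours/week. (i) is inapplicable (the baseline figure is 1,082, not under 911), so (h) stands. Exception (b) does not apply.
Exception (c) fails — the employer's headcount is 4, not less than 3.
All of (d)'s requirements are met (no employee is paid on commission; a current Standing Exemption Letter is held; a current Tier F Certificate is held). But applying paragraphs (j)–(p): (j) operates against (d): the registered capacity is 4,840 units, below the 4,900 units limit. (k) is triggered (assessed value is $174,500, meeting the $172,500 threshold), but is displaced by (l): (l) is triggered — a current Class C Registration is held. (m) would limit (l) — the reportable unit count is 106, below the 108 limit — but (n) sets (m) aside: (n) operates against (m): a current Standing Registration is held. (o) is triggered (a current General Notice is held), but is itself disapplied by (p): (p) operates against (o): the repair shop is classified under the construction sector. So (d) is unavailable.
Exception (e) requires that the employer holds a current Small Employer Certificate from the Valdor Labour Board; but the Small Employer Certificate has expired, so (e) is unavailable.
No exception applies. The general rule governs.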